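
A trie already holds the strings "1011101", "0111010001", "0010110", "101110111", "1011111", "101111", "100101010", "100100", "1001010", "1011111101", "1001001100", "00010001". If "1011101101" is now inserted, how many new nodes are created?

2

The longest prefix of "1011101101" already in the trie is "10111011" (length 8).
New nodes needed: |"1011101101"| − 8 = 10 − 8 = 2.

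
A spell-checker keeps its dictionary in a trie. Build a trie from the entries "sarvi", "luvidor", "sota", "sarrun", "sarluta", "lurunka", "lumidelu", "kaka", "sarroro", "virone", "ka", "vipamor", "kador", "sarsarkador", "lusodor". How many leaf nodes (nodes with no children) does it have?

A leaf is a node with no children — equivalently, the end of a word that is not a proper prefix of any other stored word.
Those words: "kador", "kaka", "lumidelu", "lurunka", "lusodor", "luvidor", "sarluta", "sarroro", "sarrun", "sarsarkador", "sarvi", "sota", "vipamor", "virone"
Leaf count: 14

14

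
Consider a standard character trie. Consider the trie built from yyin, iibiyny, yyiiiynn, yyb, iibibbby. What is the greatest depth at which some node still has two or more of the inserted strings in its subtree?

Look for the deepest trie node that still has at least two words in its subtree.
e.g. "iibibbby" and "iibiyny" share the prefix "iibi" of length 4; no pair shares a longer one.
Longest shared-prefix length: 4

4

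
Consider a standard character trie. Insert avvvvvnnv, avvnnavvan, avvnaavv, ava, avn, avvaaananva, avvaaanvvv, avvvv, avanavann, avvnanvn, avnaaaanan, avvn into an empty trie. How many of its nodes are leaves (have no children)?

Leaves are exactly the stored words that no other stored word extends.
Those words: "avanavann", "avnaaaanan", "avvaaananva", "avvaaanvvv", "avvnaavv", "avvnanvn", "avvnnavvan", "avvvvvnnv"
Leaf count: 8

8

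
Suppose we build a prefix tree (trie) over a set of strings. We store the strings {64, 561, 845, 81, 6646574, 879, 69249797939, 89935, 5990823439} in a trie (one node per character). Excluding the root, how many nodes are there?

Trace insertions, counting only characters that open a new branch:
  "64" → 2 new (6, 4)
  "561" → 3 new (5, 6, 1)
  "845" → 3 new (8, 4, 5)
  "81" → prefix "8" already present; 1 new (1)
  "6646574" → prefix "6" already present; 6 new (6, 4, 6, 5, 7, 4)
  "879" → prefix "8" already present; 2 new (7, 9)
  "69249797939" → prefix "6" already present; 10 new (9, 2, 4, 9, 7, 9, 7, 9, 3, 9)
  "89935" → prefix "8" already present; 4 new (9, 9, 3, 5)
  "5990823439" → prefix "5" already present; 9 new (9, 9, 0, 8, 2, 3, 4, 3, 9)
Total nodes = 2 + 3 + 3 + 1 + 6 + 2 + 10 + 4 + 9 = 40

40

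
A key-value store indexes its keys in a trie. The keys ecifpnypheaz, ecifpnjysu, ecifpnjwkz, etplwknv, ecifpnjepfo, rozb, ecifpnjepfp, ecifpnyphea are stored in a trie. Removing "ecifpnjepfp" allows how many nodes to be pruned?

Walk "ecifpnjepfp" from the leaf back toward the root, removing each node that no remaining word uses.
The suffix "p" (1 node) is used only by "ecifpnjepfp"; the node for "ecifpnjepf" still has the child "o", so pruning stops there.
Nodes removed: 1

1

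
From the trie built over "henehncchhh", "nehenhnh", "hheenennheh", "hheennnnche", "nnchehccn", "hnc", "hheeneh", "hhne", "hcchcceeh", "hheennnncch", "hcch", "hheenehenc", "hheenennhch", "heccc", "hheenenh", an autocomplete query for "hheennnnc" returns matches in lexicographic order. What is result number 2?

hheennnnche

Filter for "hheennnnc…" and sort: "hheennnncch", "hheennnnche"
Position 2: hheennnnche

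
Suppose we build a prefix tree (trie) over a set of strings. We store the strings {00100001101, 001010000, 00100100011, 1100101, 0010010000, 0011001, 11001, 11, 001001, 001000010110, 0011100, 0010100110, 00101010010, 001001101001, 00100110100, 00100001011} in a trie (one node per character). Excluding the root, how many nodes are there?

Trace insertions, counting only characters that open a new branch:
  "00100001101" → 11 new (0, 0, 1, 0, 0, 0, 0, 1, 1, 0, 1)
  "001010000" → prefix "0010" already present; 5 new (1, 0, 0, 0, 0)
  "00100100011" → prefix "00100" already present; 6 new (1, 0, 0, 0, 1, 1)
  "1100101" → 7 new (1, 1, 0, 0, 1, 0, 1)
  "0010010000" → prefix "001001000" already present; 1 new (0)
  "0011001" → prefix "001" already present; 4 new (1, 0, 0, 1)
  "11001" → prefix "11001" already present; 0 new (none)
  "11" → prefix "11" already present; 0 new (none)
  "001001" → prefix "001001" already present; 0 new (none)
  "001000010110" → prefix "00100001" already present; 4 new (0, 1, 1, 0)
  "0011100" → prefix "0011" already present; 3 new (1, 0, 0)
  "0010100110" → prefix "0010100" already present; 3 new (1, 1, 0)
  "00101010010" → prefix "001010" already present; 5 new (1, 0, 0, 1, 0)
  "001001101001" → prefix "001001" already present; 6 new (1, 0, 1, 0, 0, 1)
  "00100110100" → prefix "00100110100" already present; 0 new (none)
  "00100001011" → prefix "00100001011" already present; 0 new (none)
Total nodes = 11 + 5 + 6 + 7 + 1 + 4 + 0 + 0 + 0 + 4 + 3 + 3 + 5 + 6 + 0 + 0 = 55

55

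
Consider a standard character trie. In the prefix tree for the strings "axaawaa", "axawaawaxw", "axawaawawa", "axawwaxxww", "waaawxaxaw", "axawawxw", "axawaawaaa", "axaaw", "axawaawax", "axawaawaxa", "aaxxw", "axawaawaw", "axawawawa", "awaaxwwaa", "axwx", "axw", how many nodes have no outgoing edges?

12

Leaves are exactly the stored words that no other stored word extends.
Those words: "aaxxw", "awaaxwwaa", "axaawaa", "axawaawaaa", "axawaawawa", "axawaawaxa", "axawaawaxw", "axawawawa", "axawawxw", "axawwaxxww", "axwx", "waaawxaxaw"
Leaf count: 12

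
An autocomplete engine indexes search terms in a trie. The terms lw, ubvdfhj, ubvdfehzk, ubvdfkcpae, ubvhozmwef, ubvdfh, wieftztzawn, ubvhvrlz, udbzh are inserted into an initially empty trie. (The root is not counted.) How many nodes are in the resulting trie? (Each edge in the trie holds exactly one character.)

44

Trace insertions, counting only characters that open a new branch:
  "lw" → 2 new (l, w)
  "ubvdfhj" → 7 new (u, b, v, d, f, h, j)
  "ubvdfehzk" → prefix "ubvdf" already present; 4 new (e, h, z, k)
  "ubvdfkcpae" → prefix "ubvdf" already present; 5 new (k, c, p, a, e)
  "ubvhozmwef" → prefix "ubv" already present; 7 new (h, o, z, m, w, e, f)
  "ubvdfh" → prefix "ubvdfh" already present; 0 new (none)
  "wieftztzawn" → 11 new (w, i, e, f, t, z, t, z, a, w, n)
  "ubvhvrlz" → prefix "ubvh" already present; 4 new (v, r, l, z)
  "udbzh" → prefix "u" already present; 4 new (d, b, z, h)
Total nodes = 2 + 7 + 4 + 5 + 7 + 0 + 11 + 4 + 4 = 44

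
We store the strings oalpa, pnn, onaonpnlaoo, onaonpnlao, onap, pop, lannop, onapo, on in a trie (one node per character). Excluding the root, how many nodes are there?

Trace insertions, counting only characters that open a new branch:
  "oalpa" → 5 new (o, a, l, p, a)
  "pnn" → 3 new (p, n, n)
  "onaonpnlaoo" → prefix "o" already present; 10 new (n, a, o, n, p, n, l, a, o, o)
  "onaonpnlao" → prefix "onaonpnlao" already present; 0 new (none)
  "onap" → prefix "ona" already present; 1 new (p)
  "pop" → prefix "p" already present; 2 new (o, p)
  "lannop" → 6 new (l, a, n, n, o, p)
  "onapo" → prefix "onap" already present; 1 new (o)
  "on" → prefix "on" already present; 0 new (none)
Total nodes = 5 + 3 + 10 + 0 + 1 + 2 + 6 + 1 + 0 = 28

28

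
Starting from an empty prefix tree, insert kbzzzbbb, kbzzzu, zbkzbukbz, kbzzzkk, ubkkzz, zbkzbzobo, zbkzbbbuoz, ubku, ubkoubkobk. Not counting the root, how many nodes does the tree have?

43

Trace insertions, counting only characters that open a new branch:
  "kbzzzbbb" → 8 new (k, b, z, z, z, b, b, b)
  "kbzzzu" → prefix "kbzzz" already present; 1 new (u)
  "zbkzbukbz" → 9 new (z, b, k, z, b, u, k, b, z)
  "kbzzzkk" → prefix "kbzzz" already present; 2 new (k, k)
  "ubkkzz" → 6 new (u, b, k, k, z, z)
  "zbkzbzobo" → prefix "zbkzb" already present; 4 new (z, o, b, o)
  "zbkzbbbuoz" → prefix "zbkzb" already present; 5 new (b, b, u, o, z)
  "ubku" → prefix "ubk" already present; 1 new (u)
  "ubkoubkobk" → prefix "ubk" already present; 7 new (o, u, b, k, o, b, k)
Total nodes = 8 + 1 + 9 + 2 + 6 + 4 + 5 + 1 + 7 = 43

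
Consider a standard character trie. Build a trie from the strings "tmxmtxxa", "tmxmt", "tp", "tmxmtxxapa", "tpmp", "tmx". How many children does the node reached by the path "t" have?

The children of the "t" node are the distinct next characters among strings starting with "t".
Characters that immediately follow "t" among the stored strings: {m, p}.
That node has 2 child edges.

2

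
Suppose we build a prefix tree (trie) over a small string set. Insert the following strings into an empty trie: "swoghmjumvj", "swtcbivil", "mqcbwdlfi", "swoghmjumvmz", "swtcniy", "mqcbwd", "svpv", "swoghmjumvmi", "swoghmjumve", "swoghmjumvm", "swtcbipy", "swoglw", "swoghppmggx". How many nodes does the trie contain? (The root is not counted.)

47

Trace insertions, counting only characters that open a new branch:
  "swoghmjumvj" → 11 new (s, w, o, g, h, m, j, u, m, v, j)
  "swtcbivil" → prefix "sw" already present; 7 new (t, c, b, i, v, i, l)
  "mqcbwdlfi" → 9 new (m, q, c, b, w, d, l, f, i)
  "swoghmjumvmz" → prefix "swoghmjumv" already present; 2 new (m, z)
  "swtcniy" → prefix "swtc" already present; 3 new (n, i, y)
  "mqcbwd" → prefix "mqcbwd" already present; 0 new (none)
  "svpv" → prefix "s" already present; 3 new (v, p, v)
  "swoghmjumvmi" → prefix "swoghmjumvm" already present; 1 new (i)
  "swoghmjumve" → prefix "swoghmjumv" already present; 1 new (e)
  "swoghmjumvm" → prefix "swoghmjumvm" already present; 0 new (none)
  "swtcbipy" → prefix "swtcbi" already present; 2 new (p, y)
  "swoglw" → prefix "swog" already present; 2 new (l, w)
  "swoghppmggx" → prefix "swogh" already present; 6 new (p, p, m, g, g, x)
Total nodes = 11 + 7 + 9 + 2 + 3 + 0 + 3 + 1 + 1 + 0 + 2 + 2 + 6 = 47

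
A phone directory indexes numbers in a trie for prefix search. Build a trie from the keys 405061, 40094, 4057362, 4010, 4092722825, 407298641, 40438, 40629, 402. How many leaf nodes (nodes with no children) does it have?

Leaves are exactly the stored words that no other stored word extends.
Those words: "40094", "4010", "402", "40438", "405061", "4057362", "40629", "407298641", "4092722825"
Leaf count: 9

9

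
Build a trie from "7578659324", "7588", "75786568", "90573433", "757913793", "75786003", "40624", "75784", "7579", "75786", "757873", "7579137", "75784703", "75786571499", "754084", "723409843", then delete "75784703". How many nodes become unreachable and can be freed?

3

After clearing the end-marker at "75784703", prune upward until reaching a node still needed by another word.
The suffix "703" (3 nodes) is used only by "75784703"; "75784" is itself a stored word, so pruning stops there.
Nodes removed: 3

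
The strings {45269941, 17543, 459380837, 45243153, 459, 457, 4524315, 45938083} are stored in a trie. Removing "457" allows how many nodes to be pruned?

After clearing the end-marker at "457", prune upward until reaching a node still needed by another word.
The suffix "7" (1 node) is used only by "457"; the node for "45" still has the child "2", so pruning stops there.
Nodes removed: 1

1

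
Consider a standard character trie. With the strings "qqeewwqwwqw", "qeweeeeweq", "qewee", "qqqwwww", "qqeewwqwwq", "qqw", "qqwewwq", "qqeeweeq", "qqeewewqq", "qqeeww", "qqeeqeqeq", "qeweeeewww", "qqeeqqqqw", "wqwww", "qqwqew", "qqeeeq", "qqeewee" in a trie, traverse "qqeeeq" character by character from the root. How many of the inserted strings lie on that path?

1

Check each prefix of "qqeeeq" against the stored set — each match is an end-marker on the path.
Prefixes of the query that are stored words: "qqeeeq"
Count: 1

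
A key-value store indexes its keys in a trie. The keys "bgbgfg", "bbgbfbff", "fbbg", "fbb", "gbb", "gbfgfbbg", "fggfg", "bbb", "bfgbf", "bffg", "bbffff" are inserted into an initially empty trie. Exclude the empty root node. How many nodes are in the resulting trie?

41

Insert word by word; a character creates a node only if that edge doesn't already exist:
  "bgbgfg" → 6 new (b, g, b, g, f, g)
  "bbgbfbff" → prefix "b" already present; 7 new (b, g, b, f, b, f, f)
  "fbbg" → 4 new (f, b, b, g)
  "fbb" → prefix "fbb" already present; 0 new (none)
  "gbb" → 3 new (g, b, b)
  "gbfgfbbg" → prefix "gb" already present; 6 new (f, g, f, b, b, g)
  "fggfg" → prefix "f" already present; 4 new (g, g, f, g)
  "bbb" → prefix "bb" already present; 1 new (b)
  "bfgbf" → prefix "b" already present; 4 new (f, g, b, f)
  "bffg" → prefix "bf" already present; 2 new (f, g)
  "bbffff" → prefix "bb" already present; 4 new (f, f, f, f)
Total nodes = 6 + 7 + 4 + 0 + 3 + 6 + 4 + 1 + 4 + 2 + 4 = 41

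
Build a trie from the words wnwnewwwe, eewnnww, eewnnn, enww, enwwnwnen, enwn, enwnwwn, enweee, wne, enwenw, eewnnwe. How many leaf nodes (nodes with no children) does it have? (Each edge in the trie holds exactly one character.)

A leaf is a node with no children — equivalently, the end of a word that is not a proper prefix of any other stored word.
Those words: "eewnnn", "eewnnwe", "eewnnww", "enweee", "enwenw", "enwnwwn", "enwwnwnen", "wne", "wnwnewwwe"
Leaf count: 9

9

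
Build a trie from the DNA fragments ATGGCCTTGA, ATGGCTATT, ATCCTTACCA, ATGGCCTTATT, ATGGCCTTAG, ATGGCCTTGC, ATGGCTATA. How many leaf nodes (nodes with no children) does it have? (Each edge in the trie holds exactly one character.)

Leaves are exactly the stored words that no other stored word extends.
Those words: "ATCCTTACCA", "ATGGCCTTAG", "ATGGCCTTATT", "ATGGCCTTGA", "ATGGCCTTGC", "ATGGCTATA", "ATGGCTATT"
Leaf count: 7

7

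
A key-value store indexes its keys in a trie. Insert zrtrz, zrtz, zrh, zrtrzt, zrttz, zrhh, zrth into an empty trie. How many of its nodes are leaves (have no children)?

5

Leaves are exactly the stored words that no other stored word extends.
Those words: "zrhh", "zrth", "zrtrzt", "zrttz", "zrtz"
Leaf count: 5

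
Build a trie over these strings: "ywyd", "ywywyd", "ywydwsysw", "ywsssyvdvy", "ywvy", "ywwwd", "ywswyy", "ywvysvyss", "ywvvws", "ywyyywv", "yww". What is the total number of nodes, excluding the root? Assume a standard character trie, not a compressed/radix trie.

40

Trace insertions, counting only characters that open a new branch:
  "ywyd" → 4 new (y, w, y, d)
  "ywywyd" → prefix "ywy" already present; 3 new (w, y, d)
  "ywydwsysw" → prefix "ywyd" already present; 5 new (w, s, y, s, w)
  "ywsssyvdvy" → prefix "yw" already present; 8 new (s, s, s, y, v, d, v, y)
  "ywvy" → prefix "yw" already present; 2 new (v, y)
  "ywwwd" → prefix "yw" already present; 3 new (w, w, d)
  "ywswyy" → prefix "yws" already present; 3 new (w, y, y)
  "ywvysvyss" → prefix "ywvy" already present; 5 new (s, v, y, s, s)
  "ywvvws" → prefix "ywv" already present; 3 new (v, w, s)
  "ywyyywv" → prefix "ywy" already present; 4 new (y, y, w, v)
  "yww" → prefix "yww" already present; 0 new (none)
Total nodes = 4 + 3 + 5 + 8 + 2 + 3 + 3 + 5 + 3 + 4 + 0 = 40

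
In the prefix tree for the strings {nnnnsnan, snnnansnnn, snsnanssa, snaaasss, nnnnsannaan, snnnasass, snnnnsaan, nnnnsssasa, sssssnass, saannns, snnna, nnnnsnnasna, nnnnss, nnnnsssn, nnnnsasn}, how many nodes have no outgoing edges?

Leaves are exactly the stored words that no other stored word extends.
Those words: "nnnnsannaan", "nnnnsasn", "nnnnsnan", "nnnnsnnasna", "nnnnsssasa", "nnnnsssn", "saannns", "snaaasss", "snnnansnnn", "snnnasass", "snnnnsaan", "snsnanssa", "sssssnass"
Leaf count: 13

13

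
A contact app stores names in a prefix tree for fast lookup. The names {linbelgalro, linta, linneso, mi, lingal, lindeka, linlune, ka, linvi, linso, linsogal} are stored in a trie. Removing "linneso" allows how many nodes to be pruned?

A node on "linneso"'s path can go only if nothing else ends at it or branches off below it.
The suffix "neso" (4 nodes) is used only by "linneso"; the node for "lin" still has the child "b", so pruning stops there.
Nodes removed: 4

4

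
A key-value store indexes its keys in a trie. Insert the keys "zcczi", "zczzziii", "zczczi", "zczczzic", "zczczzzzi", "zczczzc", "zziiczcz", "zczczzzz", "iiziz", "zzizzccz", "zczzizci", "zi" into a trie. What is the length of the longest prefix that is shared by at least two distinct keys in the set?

8

Look for the deepest trie node that still has at least two words in its subtree.
"zczczzzz" and "zczczzzzi" agree on "zczczzzz" (8 characters) before diverging; nothing deeper is shared.
Longest shared-prefix length: 8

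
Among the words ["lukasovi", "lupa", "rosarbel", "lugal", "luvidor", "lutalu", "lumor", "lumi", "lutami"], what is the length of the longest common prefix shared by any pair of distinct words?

Equivalently: take the maximum, over all pairs, of their longest common prefix length.
e.g. "lutalu" and "lutami" share the prefix "luta" of length 4; no pair shares a longer one.
Longest shared-prefix length: 4

4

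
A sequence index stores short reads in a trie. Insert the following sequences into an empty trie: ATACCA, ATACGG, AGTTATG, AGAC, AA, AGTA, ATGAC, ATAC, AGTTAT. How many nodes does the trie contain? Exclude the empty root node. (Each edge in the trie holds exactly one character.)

21

Count nodes per top-level branch (shared prefixes stored once):
  'A'-branch (AA, AGAC, AGTA, AGTTAT, AGTTATG, ATAC, ATACCA, ATACGG, ATGAC): 21 nodes
Sum: 21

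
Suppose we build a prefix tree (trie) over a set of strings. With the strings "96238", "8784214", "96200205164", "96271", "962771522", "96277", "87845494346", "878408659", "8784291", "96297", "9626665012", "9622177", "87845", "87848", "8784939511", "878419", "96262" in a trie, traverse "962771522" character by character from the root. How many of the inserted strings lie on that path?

2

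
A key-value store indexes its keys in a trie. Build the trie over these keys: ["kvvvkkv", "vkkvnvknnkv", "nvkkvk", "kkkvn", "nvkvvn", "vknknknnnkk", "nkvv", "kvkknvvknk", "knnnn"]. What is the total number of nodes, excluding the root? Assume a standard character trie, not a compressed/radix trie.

Count nodes per top-level branch (shared prefixes stored once):
  'k'-branch (kkkvn, knnnn, kvkknvvknk, kvvvkkv): 23 nodes
  'n'-branch (nkvv, nvkkvk, nvkvvn): 12 nodes
  'v'-branch (vkkvnvknnkv, vknknknnnkk): 20 nodes
Sum: 55

55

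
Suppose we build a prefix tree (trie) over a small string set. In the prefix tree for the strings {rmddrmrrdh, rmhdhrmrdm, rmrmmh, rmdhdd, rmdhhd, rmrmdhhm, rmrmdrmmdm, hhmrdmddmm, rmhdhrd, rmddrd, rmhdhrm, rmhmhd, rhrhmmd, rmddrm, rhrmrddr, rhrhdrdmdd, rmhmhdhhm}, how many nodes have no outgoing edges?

14

A leaf is a node with no children — equivalently, the end of a word that is not a proper prefix of any other stored word.
Those words: "hhmrdmddmm", "rhrhdrdmdd", "rhrhmmd", "rhrmrddr", "rmddrd", "rmddrmrrdh", "rmdhdd", "rmdhhd", "rmhdhrd", "rmhdhrmrdm", "rmhmhdhhm", "rmrmdhhm", "rmrmdrmmdm", "rmrmmh"
Leaf count: 14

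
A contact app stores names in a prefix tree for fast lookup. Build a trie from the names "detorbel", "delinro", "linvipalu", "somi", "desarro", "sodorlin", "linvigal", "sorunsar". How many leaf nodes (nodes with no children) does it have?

8

Leaves are exactly the stored words that no other stored word extends.
Those words: "delinro", "desarro", "detorbel", "linvigal", "linvipalu", "sodorlin", "somi", "sorunsar"
Leaf count: 8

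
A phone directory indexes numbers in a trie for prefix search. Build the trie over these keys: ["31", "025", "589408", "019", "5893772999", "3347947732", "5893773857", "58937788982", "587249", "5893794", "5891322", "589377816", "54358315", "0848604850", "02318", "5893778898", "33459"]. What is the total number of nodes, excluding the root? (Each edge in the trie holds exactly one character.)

71

Count nodes per top-level branch (shared prefixes stored once):
  '0'-branch (019, 02318, 025, 0848604850): 17 nodes
  '3'-branch (31, 33459, 3347947732): 13 nodes
  '5'-branch (54358315, 587249, 5891322, 5893772999, 5893773857, 589377816, 5893778898, 58937788982, 5893794, 589408): 41 nodes
Sum: 71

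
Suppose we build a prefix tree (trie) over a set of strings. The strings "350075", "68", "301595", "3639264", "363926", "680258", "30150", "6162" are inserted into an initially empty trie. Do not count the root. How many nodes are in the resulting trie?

Count nodes per top-level branch (shared prefixes stored once):
  '3'-branch (30150, 301595, 350075, 363926, 3639264): 18 nodes
  '6'-branch (6162, 68, 680258): 9 nodes
Sum: 27

27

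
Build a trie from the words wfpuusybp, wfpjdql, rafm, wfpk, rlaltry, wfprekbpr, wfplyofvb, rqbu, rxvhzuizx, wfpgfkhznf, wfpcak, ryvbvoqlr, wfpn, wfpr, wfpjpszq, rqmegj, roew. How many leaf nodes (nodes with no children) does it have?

16

Leaves are exactly the stored words that no other stored word extends.
Those words: "rafm", "rlaltry", "roew", "rqbu", "rqmegj", "rxvhzuizx", "ryvbvoqlr", "wfpcak", "wfpgfkhznf", "wfpjdql", "wfpjpszq", "wfpk", "wfplyofvb", "wfpn", "wfprekbpr", "wfpuusybp"
Leaf count: 16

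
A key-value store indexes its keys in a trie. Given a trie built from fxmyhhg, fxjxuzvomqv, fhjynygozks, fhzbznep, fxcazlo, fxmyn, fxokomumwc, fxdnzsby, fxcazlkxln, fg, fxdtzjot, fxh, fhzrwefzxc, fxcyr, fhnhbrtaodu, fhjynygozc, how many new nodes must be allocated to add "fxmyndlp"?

"fxmyn" is already a path in the trie; the remaining "dlp" must be added.
Each of the 3 remaining characters creates one node.

3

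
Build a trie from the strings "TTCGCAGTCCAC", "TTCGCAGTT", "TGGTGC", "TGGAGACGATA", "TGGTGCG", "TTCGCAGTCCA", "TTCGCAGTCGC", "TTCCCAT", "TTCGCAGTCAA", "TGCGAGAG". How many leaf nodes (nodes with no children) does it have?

A leaf is a node with no children — equivalently, the end of a word that is not a proper prefix of any other stored word.
Those words: "TGCGAGAG", "TGGAGACGATA", "TGGTGCG", "TTCCCAT", "TTCGCAGTCAA", "TTCGCAGTCCAC", "TTCGCAGTCGC", "TTCGCAGTT"
Leaf count: 8

8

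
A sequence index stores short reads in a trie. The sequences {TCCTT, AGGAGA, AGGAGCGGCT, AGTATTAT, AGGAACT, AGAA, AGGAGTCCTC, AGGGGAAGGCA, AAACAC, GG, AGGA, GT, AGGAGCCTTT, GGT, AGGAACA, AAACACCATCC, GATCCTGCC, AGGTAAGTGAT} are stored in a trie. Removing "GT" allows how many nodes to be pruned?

1

After clearing the end-marker at "GT", prune upward until reaching a node still needed by another word.
The suffix "T" (1 node) is used only by "GT"; the node for "G" still has the child "G", so pruning stops there.
Nodes removed: 1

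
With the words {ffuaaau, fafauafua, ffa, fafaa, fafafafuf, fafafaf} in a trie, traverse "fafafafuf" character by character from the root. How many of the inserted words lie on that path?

2

Walk "fafafafuf" from the root; an end-of-word marker is hit whenever a stored word is a prefix of "fafafafuf".
Prefixes of the query that are stored words: "fafafaf", "fafafafuf"
Count: 2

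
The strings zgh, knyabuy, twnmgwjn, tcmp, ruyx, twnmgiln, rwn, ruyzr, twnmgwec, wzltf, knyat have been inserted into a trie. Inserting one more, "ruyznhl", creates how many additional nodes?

3

"ruyz" is already a path in the trie; the remaining "nhl" must be added.
New nodes needed: |"ruyznhl"| − 4 = 7 − 4 = 3.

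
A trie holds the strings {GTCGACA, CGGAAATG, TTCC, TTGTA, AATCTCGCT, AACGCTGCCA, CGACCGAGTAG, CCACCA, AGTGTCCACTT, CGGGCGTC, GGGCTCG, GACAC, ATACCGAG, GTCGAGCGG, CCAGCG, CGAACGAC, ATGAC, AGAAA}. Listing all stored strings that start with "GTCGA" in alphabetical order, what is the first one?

GTCGACA

Words with prefix "GTCGA", in lexicographic order: "GTCGACA", "GTCGAGCGG"
The 1st is GTCGACA.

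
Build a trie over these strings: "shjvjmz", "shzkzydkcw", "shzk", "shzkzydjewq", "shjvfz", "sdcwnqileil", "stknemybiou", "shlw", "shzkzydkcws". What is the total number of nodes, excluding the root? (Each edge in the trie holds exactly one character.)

Trace insertions, counting only characters that open a new branch:
  "shjvjmz" → 7 new (s, h, j, v, j, m, z)
  "shzkzydkcw" → prefix "sh" already present; 8 new (z, k, z, y, d, k, c, w)
  "shzk" → prefix "shzk" already present; 0 new (none)
  "shzkzydjewq" → prefix "shzkzyd" already present; 4 new (j, e, w, q)
  "shjvfz" → prefix "shjv" already present; 2 new (f, z)
  "sdcwnqileil" → prefix "s" already present; 10 new (d, c, w, n, q, i, l, e, i, l)
  "stknemybiou" → prefix "s" already present; 10 new (t, k, n, e, m, y, b, i, o, u)
  "shlw" → prefix "sh" already present; 2 new (l, w)
  "shzkzydkcws" → prefix "shzkzydkcw" already present; 1 new (s)
Total nodes = 7 + 8 + 0 + 4 + 2 + 10 + 10 + 2 + 1 = 44

44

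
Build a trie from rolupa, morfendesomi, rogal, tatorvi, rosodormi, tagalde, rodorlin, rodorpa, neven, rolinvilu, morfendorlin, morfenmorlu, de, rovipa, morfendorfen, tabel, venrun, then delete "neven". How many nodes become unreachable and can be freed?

5

Walk "neven" from the leaf back toward the root, removing each node that no remaining word uses.
No other word shares any prefix with "neven", so all 5 of its nodes go.
Nodes removed: 5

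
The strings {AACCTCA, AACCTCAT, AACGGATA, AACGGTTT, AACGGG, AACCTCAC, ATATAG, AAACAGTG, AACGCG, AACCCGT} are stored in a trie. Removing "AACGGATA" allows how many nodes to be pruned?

3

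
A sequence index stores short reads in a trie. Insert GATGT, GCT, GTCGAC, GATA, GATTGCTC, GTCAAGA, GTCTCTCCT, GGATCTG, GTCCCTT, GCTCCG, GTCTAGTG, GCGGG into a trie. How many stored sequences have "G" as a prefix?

Traverse to the node for "G", then collect every word in that subtree.
Matches: "GATA", "GATGT", "GATTGCTC", "GCGGG", "GCT", "GCTCCG", "GGATCTG", "GTCAAGA", "GTCCCTT", "GTCGAC", "GTCTAGTG", "GTCTCTCCT"
Count: 12

12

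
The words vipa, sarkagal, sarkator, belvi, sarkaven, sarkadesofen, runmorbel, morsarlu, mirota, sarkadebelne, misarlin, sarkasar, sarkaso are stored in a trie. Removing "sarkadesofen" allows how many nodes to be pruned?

After clearing the end-marker at "sarkadesofen", prune upward until reaching a node still needed by another word.
The suffix "sofen" (5 nodes) is used only by "sarkadesofen"; the node for "sarkade" still has the child "b", so pruning stops there.
Nodes removed: 5

5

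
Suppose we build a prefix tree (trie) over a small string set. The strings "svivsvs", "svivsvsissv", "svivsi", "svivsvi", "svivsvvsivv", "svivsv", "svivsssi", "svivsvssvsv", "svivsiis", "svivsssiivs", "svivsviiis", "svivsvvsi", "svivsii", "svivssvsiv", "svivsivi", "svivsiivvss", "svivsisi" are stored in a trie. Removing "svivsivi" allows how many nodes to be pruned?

A node on "svivsivi"'s path can go only if nothing else ends at it or branches off below it.
The suffix "vi" (2 nodes) is used only by "svivsivi"; the node for "svivsi" still has the child "i", so pruning stops there.
Nodes removed: 2

2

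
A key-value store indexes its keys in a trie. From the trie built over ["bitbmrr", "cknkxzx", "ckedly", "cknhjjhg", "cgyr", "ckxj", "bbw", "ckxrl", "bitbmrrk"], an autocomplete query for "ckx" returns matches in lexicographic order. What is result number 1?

ckxj

Words with prefix "ckx", in lexicographic order: "ckxj", "ckxrl"
Position 1: ckxj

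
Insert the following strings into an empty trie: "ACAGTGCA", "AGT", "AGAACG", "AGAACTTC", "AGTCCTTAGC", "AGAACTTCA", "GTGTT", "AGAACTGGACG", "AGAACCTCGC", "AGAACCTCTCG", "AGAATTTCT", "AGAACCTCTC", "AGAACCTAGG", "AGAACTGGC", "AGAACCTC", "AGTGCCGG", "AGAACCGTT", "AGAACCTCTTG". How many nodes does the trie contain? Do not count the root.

Trace insertions, counting only characters that open a new branch:
  "ACAGTGCA" → 8 new (A, C, A, G, T, G, C, A)
  "AGT" → prefix "A" already present; 2 new (G, T)
  "AGAACG" → prefix "AG" already present; 4 new (A, A, C, G)
  "AGAACTTC" → prefix "AGAAC" already present; 3 new (T, T, C)
  "AGTCCTTAGC" → prefix "AGT" already present; 7 new (C, C, T, T, A, G, C)
  "AGAACTTCA" → prefix "AGAACTTC" already present; 1 new (A)
  "GTGTT" → 5 new (G, T, G, T, T)
  "AGAACTGGACG" → prefix "AGAACT" already present; 5 new (G, G, A, C, G)
  "AGAACCTCGC" → prefix "AGAAC" already present; 5 new (C, T, C, G, C)
  "AGAACCTCTCG" → prefix "AGAACCTC" already present; 3 new (T, C, G)
  "AGAATTTCT" → prefix "AGAA" already present; 5 new (T, T, T, C, T)
  "AGAACCTCTC" → prefix "AGAACCTCTC" already present; 0 new (none)
  "AGAACCTAGG" → prefix "AGAACCT" already present; 3 new (A, G, G)
  "AGAACTGGC" → prefix "AGAACTGG" already present; 1 new (C)
  "AGAACCTC" → prefix "AGAACCTC" already present; 0 new (none)
  "AGTGCCGG" → prefix "AGT" already present; 5 new (G, C, C, G, G)
  "AGAACCGTT" → prefix "AGAACC" already present; 3 new (G, T, T)
  "AGAACCTCTTG" → prefix "AGAACCTCT" already present; 2 new (T, G)
Total nodes = 8 + 2 + 4 + 3 + 7 + 1 + 5 + 5 + 5 + 3 + 5 + 0 + 3 + 1 + 0 + 5 + 3 + 2 = 62

62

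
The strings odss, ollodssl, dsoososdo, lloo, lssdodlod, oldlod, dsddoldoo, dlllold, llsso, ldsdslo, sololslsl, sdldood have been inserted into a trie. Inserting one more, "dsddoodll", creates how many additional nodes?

The longest prefix of "dsddoodll" already in the trie is "dsddo" (length 5).
Each of the 4 remaining characters creates one node.

4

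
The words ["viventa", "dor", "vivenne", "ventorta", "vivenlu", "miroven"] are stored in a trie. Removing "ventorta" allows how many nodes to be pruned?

After clearing the end-marker at "ventorta", prune upward until reaching a node still needed by another word.
The suffix "entorta" (7 nodes) is used only by "ventorta"; the node for "v" still has the child "i", so pruning stops there.
Nodes removed: 7

7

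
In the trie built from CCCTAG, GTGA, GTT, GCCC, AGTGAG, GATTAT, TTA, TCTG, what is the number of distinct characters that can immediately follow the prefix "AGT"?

The children of the "AGT" node are the distinct next characters among strings starting with "AGT".
Distinct next characters after "AGT": G.
That node has 1 child edge.

1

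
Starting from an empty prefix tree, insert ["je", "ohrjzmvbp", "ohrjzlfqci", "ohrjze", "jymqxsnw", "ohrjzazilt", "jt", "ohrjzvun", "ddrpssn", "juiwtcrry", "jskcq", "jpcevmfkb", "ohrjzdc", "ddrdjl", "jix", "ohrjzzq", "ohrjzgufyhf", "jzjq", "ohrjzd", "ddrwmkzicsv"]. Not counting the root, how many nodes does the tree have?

86

Trace insertions, counting only characters that open a new branch:
  "je" → 2 new (j, e)
  "ohrjzmvbp" → 9 new (o, h, r, j, z, m, v, b, p)
  "ohrjzlfqci" → prefix "ohrjz" already present; 5 new (l, f, q, c, i)
  "ohrjze" → prefix "ohrjz" already present; 1 new (e)
  "jymqxsnw" → prefix "j" already present; 7 new (y, m, q, x, s, n, w)
  "ohrjzazilt" → prefix "ohrjz" already present; 5 new (a, z, i, l, t)
  "jt" → prefix "j" already present; 1 new (t)
  "ohrjzvun" → prefix "ohrjz" already present; 3 new (v, u, n)
  "ddrpssn" → 7 new (d, d, r, p, s, s, n)
  "juiwtcrry" → prefix "j" already present; 8 new (u, i, w, t, c, r, r, y)
  "jskcq" → prefix "j" already present; 4 new (s, k, c, q)
  "jpcevmfkb" → prefix "j" already present; 8 new (p, c, e, v, m, f, k, b)
  "ohrjzdc" → prefix "ohrjz" already present; 2 new (d, c)
  "ddrdjl" → prefix "ddr" already present; 3 new (d, j, l)
  "jix" → prefix "j" already present; 2 new (i, x)
  "ohrjzzq" → prefix "ohrjz" already present; 2 new (z, q)
  "ohrjzgufyhf" → prefix "ohrjz" already present; 6 new (g, u, f, y, h, f)
  "jzjq" → prefix "j" already present; 3 new (z, j, q)
  "ohrjzd" → prefix "ohrjzd" already present; 0 new (none)
  "ddrwmkzicsv" → prefix "ddr" already present; 8 new (w, m, k, z, i, c, s, v)
Total nodes = 2 + 9 + 5 + 1 + 7 + 5 + 1 + 3 + 7 + 8 + 4 + 8 + 2 + 3 + 2 + 2 + 6 + 3 + 0 + 8 = 86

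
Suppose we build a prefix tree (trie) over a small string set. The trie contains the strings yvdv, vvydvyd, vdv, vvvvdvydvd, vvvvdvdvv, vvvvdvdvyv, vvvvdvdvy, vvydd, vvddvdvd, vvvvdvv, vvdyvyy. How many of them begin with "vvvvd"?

Walk to "vvvvd"; the words in its subtree are exactly those with that prefix.
Words under "vvvvd": vvvvdvdvv, vvvvdvdvy, vvvvdvdvyv, vvvvdvv, vvvvdvydvd
Count: 5

5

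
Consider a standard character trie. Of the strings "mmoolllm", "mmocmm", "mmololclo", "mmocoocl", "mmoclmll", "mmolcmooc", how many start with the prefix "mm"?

6

Traverse to the node for "mm", then collect every word in that subtree.
Matches: "mmoclmll", "mmocmm", "mmocoocl", "mmolcmooc", "mmololclo", "mmoolllm"
Count: 6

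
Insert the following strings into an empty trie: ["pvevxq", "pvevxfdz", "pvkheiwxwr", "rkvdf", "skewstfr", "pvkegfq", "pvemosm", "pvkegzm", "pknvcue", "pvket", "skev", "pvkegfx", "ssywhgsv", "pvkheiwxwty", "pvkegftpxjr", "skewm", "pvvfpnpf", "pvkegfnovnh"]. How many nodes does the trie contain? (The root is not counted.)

Trace insertions, counting only characters that open a new branch:
  "pvevxq" → 6 new (p, v, e, v, x, q)
  "pvevxfdz" → prefix "pvevx" already present; 3 new (f, d, z)
  "pvkheiwxwr" → prefix "pv" already present; 8 new (k, h, e, i, w, x, w, r)
  "rkvdf" → 5 new (r, k, v, d, f)
  "skewstfr" → 8 new (s, k, e, w, s, t, f, r)
  "pvkegfq" → prefix "pvk" already present; 4 new (e, g, f, q)
  "pvemosm" → prefix "pve" already present; 4 new (m, o, s, m)
  "pvkegzm" → prefix "pvkeg" already present; 2 new (z, m)
  "pknvcue" → prefix "p" already present; 6 new (k, n, v, c, u, e)
  "pvket" → prefix "pvke" already present; 1 new (t)
  "skev" → prefix "ske" already present; 1 new (v)
  "pvkegfx" → prefix "pvkegf" already present; 1 new (x)
  "ssywhgsv" → prefix "s" already present; 7 new (s, y, w, h, g, s, v)
  "pvkheiwxwty" → prefix "pvkheiwxw" already present; 2 new (t, y)
  "pvkegftpxjr" → prefix "pvkegf" already present; 5 new (t, p, x, j, r)
  "skewm" → prefix "skew" already present; 1 new (m)
  "pvvfpnpf" → prefix "pv" already present; 6 new (v, f, p, n, p, f)
  "pvkegfnovnh" → prefix "pvkegf" already present; 5 new (n, o, v, n, h)
Total nodes = 6 + 3 + 8 + 5 + 8 + 4 + 4 + 2 + 6 + 1 + 1 + 1 + 7 + 2 + 5 + 1 + 6 + 5 = 75

75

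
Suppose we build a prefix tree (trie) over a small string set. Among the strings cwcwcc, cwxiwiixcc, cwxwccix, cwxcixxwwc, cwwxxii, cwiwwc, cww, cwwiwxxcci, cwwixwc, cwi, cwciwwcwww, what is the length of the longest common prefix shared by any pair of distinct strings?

4

Look for the deepest trie node that still has at least two words in its subtree.
e.g. "cwwiwxxcci" and "cwwixwc" share the prefix "cwwi" of length 4; no pair shares a longer one.
Longest shared-prefix length: 4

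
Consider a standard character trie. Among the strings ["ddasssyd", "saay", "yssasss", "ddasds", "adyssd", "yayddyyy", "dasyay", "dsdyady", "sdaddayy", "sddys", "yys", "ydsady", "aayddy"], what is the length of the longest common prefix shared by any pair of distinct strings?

4

Look for the deepest trie node that still has at least two words in its subtree.
e.g. "ddasds" and "ddasssyd" share the prefix "ddas" of length 4; no pair shares a longer one.
Longest shared-prefix length: 4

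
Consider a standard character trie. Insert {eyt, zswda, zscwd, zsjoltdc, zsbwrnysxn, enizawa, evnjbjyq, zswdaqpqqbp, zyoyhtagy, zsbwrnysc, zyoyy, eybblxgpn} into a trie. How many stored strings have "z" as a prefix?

Traverse to the node for "z", then collect every word in that subtree.
Matches: "zsbwrnysc", "zsbwrnysxn", "zscwd", "zsjoltdc", "zswda", "zswdaqpqqbp", "zyoyhtagy", "zyoyy"
Count: 8

8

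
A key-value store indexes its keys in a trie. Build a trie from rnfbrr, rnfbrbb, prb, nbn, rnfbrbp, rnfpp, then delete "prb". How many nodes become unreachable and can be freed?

3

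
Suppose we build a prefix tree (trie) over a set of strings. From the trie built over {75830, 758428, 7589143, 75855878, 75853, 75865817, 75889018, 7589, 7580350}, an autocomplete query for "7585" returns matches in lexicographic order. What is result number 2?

DFS of the "7585" subtree visits, in order: "75853", "75855878"
Position 2: 75855878

75855878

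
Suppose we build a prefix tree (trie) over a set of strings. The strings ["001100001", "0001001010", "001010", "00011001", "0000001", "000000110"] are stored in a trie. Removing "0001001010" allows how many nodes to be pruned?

6

After clearing the end-marker at "0001001010", prune upward until reaching a node still needed by another word.
The suffix "001010" (6 nodes) is used only by "0001001010"; the node for "0001" still has the child "1", so pruning stops there.
Nodes removed: 6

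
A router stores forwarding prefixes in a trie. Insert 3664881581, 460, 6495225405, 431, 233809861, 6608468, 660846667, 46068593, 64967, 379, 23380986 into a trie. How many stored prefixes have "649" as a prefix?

Walk to "649"; the words in its subtree are exactly those with that prefix.
Words under "649": 6495225405, 64967
Count: 2

2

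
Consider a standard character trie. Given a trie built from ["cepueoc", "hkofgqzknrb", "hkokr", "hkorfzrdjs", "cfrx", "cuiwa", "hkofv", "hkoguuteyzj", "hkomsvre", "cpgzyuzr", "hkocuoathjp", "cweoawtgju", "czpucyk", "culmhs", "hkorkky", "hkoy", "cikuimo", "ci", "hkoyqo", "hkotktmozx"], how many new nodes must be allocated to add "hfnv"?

"h" is already a path in the trie; the remaining "fnv" must be added.
New nodes needed: |"hfnv"| − 1 = 4 − 1 = 3.

3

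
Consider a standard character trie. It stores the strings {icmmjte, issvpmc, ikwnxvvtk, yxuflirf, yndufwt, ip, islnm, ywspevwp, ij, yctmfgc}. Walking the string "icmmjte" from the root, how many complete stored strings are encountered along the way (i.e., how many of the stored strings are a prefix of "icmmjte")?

1

Walk "icmmjte" from the root; an end-of-word marker is hit whenever a stored word is a prefix of "icmmjte".
Prefixes of the query that are stored words: "icmmjte"
Count: 1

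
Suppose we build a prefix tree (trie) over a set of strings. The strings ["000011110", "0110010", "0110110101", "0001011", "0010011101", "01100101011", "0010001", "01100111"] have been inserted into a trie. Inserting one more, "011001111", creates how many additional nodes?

1

The longest prefix of "011001111" already in the trie is "01100111" (length 8).
So 9 − 8 = 1 new nodes.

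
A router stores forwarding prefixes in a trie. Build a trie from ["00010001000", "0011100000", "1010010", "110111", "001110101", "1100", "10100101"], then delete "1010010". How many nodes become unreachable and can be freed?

Walk "1010010" from the leaf back toward the root, removing each node that no remaining word uses.
Every node on "1010010" is still needed (e.g. by "10100101"), so nothing is freed.
Nodes removed: 0

0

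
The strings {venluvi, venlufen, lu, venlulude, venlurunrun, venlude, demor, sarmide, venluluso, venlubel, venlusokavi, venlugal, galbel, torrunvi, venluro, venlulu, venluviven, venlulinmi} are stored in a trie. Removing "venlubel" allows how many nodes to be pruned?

Walk "venlubel" from the leaf back toward the root, removing each node that no remaining word uses.
The suffix "bel" (3 nodes) is used only by "venlubel"; the node for "venlu" still has the child "v", so pruning stops there.
Nodes removed: 3

3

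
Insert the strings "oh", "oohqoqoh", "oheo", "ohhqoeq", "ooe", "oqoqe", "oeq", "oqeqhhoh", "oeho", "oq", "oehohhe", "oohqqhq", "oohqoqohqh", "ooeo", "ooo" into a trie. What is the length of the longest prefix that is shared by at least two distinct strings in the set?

8

Equivalently: take the maximum, over all pairs, of their longest common prefix length.
"oohqoqoh" and "oohqoqohqh" agree on "oohqoqoh" (8 characters) before diverging; nothing deeper is shared.
Longest shared-prefix length: 8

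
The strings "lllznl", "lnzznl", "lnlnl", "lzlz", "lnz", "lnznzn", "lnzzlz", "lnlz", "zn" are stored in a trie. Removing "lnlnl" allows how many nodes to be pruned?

2

After clearing the end-marker at "lnlnl", prune upward until reaching a node still needed by another word.
The suffix "nl" (2 nodes) is used only by "lnlnl"; the node for "lnl" still has the child "z", so pruning stops there.
Nodes removed: 2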